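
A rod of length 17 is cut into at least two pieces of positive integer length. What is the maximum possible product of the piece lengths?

486

Let prod[k] be the best product for length k (with at least one cut). For each first piece i, the rest contributes max(k−i, prod[k−i]).
prod[2] = 1×max(1,0) = 1×1 = 1
prod[3] = 1×max(2,1) = 1×2 = 2
prod[4] = 2×max(2,1) = 2×2 = 4
prod[5] = 2×max(3,2) = 2×3 = 6
prod[6] = 3×max(3,2) = 3×3 = 9
prod[7] = 2×max(5,6) = 2×6 = 12
prod[8] = 2×max(6,9) = 2×9 = 18
prod[9] = 3×max(6,9) = 3×9 = 27
prod[10] = 2×max(8,18) = 2×18 = 36
prod[11] = 2×max(9,27) = 2×27 = 54
prod[12] = 3×max(9,27) = 3×27 = 81
prod[13] = 2×max(11,54) = 2×54 = 108
prod[14] = 2×max(12,81) = 2×81 = 162
prod[15] = 3×max(12,81) = 3×81 = 243
prod[16] = 2×max(14,162) = 2×162 = 324
prod[17] = 2×max(15,243) = 2×243 = 486
One optimal split: 3 + 3 + 3 + 3 + 3 + 2; product 3×3×3×3×3×2 = 486.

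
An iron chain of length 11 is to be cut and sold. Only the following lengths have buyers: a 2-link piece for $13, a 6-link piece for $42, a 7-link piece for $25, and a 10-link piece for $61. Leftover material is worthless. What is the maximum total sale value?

Build best[k] bottom-up: best[k] = max over allowed piece i of (p[i] + best[k−i]).
best[1] = 0
best[2] = 13
best[3] = 13
best[4] = 26  (first piece 2, then best[2]=13)
best[5] = 26
best[6] = 42
best[7] = 42
best[8] = 55  (first piece 2, then best[6]=42)
best[9] = 55
best[10] = 68  (first piece 2, then best[8]=55)
best[11] = 68
One optimal cutting: pieces 6 + 2 + 2 with 1 link of scrap → $68.

68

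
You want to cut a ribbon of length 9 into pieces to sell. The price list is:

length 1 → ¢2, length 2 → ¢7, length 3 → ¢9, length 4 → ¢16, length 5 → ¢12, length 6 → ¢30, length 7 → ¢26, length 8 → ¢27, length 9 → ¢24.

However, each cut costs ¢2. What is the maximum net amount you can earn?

37

Let v[k] be the best obtainable value from length k. For each k, try every first piece i and keep the best of price[i] + v[k−i] minus the 2 cut fee when i<k.
v[1] = 2
v[2] = 7
v[3] = 9
v[4] = 16
v[5] = 16  (first piece 1, then v[4]=16)
v[6] = 30
v[7] = 30  (first piece 1, then v[6]=30)
v[8] = 35  (first piece 2, then v[6]=30)
v[9] = 37  (first piece 3, then v[6]=30)
One optimal plan: pieces 6 + 3 (1 cut) → ¢39 − ¢2 = ¢37.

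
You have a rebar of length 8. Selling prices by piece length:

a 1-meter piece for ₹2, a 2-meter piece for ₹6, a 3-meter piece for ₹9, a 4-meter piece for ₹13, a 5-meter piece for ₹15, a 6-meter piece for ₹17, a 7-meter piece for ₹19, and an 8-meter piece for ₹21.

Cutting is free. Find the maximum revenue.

26

Let best[k] be the best obtainable value from length k. For each k, try every first piece i and keep the best of price[i] + best[k−i].
best[1] = 2
best[2] = max(2+2, 6+0) = 6
best[3] = max(2+6, 6+2, 9+0) = 9
best[4] = max(2+9, 6+6, 9+2, 13+0) = 13
best[5] = max(2+13, 6+9, 9+6, 13+2, 15+0) = 15
best[6] = max(2+15, 6+13, 9+9, 13+6, 15+2, 17+0) = 19
best[7] = max(2+19, 6+15, 9+13, …, 17+2, 19+0) = 22
best[8] = max(2+22, 6+19, 9+15, …, 19+2, 21+0) = 26
One optimal cutting: 4 + 4 → ₹13 + ₹13 = ₹26.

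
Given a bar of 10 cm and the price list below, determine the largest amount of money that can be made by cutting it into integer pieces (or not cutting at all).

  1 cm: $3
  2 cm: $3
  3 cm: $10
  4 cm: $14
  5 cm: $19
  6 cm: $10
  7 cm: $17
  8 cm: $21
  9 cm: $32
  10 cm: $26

38

Build best[k] bottom-up: best[k] = max over allowed piece i of (p[i] + best[k−i]).
best[1] = 3
best[2] = 6  (first piece 1, then best[1]=3)
best[3] = 10
best[4] = 14
best[5] = 19
best[6] = 22  (first piece 1, then best[5]=19)
best[7] = 25  (first piece 1, then best[6]=22)
best[8] = 29  (first piece 3, then best[5]=19)
best[9] = 33  (first piece 4, then best[5]=19)
best[10] = 38  (first piece 5, then best[5]=19)
One optimal cutting: 5 + 5 → $19 + $19 = $38.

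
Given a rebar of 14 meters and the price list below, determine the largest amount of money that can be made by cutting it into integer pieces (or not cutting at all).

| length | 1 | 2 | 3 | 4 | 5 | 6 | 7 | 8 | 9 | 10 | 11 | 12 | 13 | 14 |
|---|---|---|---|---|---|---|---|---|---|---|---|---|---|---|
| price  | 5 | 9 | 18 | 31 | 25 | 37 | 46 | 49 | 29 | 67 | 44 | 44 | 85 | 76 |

Consider every possible first cut. v[k] is the best of p[i]+v[k−i] over all sellable i≤k.
v[1] = 5
v[2] = max(5+5, 9+0) = 10
v[3] = max(5+10, 9+5, 18+0) = 18
v[4] = max(5+18, 9+10, 18+5, 31+0) = 31
v[5] = max(5+31, 9+18, 18+10, 31+5, 25+0) = 36
v[6] = max(5+36, 9+31, 18+18, 31+10, 25+5, 37+0) = 41
v[7] = max(5+41, 9+36, 18+31, …, 37+5, 46+0) = 49
v[8] = max(5+49, 9+41, 18+36, …, 46+5, 49+0) = 62
v[9] = max(5+62, 9+49, 18+41, …, 49+5, 29+0) = 67
v[10] = max(5+67, 9+62, 18+49, …, 29+5, 67+0) = 72
v[11] = max(5+72, 9+67, 18+62, …, 67+5, 44+0) = 80
v[12] = max(5+80, 9+72, 18+67, …, 44+5, 44+0) = 93
v[13] = max(5+93, 9+80, 18+72, …, 44+5, 85+0) = 98
v[14] = max(5+98, 9+93, 18+80, …, 85+5, 76+0) = 103
One optimal cutting: 4 + 4 + 4 + 1 + 1 → ₹31 + ₹31 + ₹31 + ₹5 + ₹5 = ₹103.

103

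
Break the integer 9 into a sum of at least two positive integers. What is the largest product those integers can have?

Define g[k] = max over 1≤i<k of i · max(k−i, g[k−i]); the inner max lets the remainder stay uncut if that's better.
g[2] = 1×max(1,0) = 1×1 = 1
g[3] = 1×max(2,1) = 1×2 = 2
g[4] = 2×max(2,1) = 2×2 = 4
g[5] = 2×max(3,2) = 2×3 = 6
g[6] = 3×max(3,2) = 3×3 = 9
g[7] = 2×max(5,6) = 2×6 = 12
g[8] = 2×max(6,9) = 2×9 = 18
g[9] = 3×max(6,9) = 3×9 = 27
One optimal split: 3 + 3 + 3; product 3×3×3 = 27.

27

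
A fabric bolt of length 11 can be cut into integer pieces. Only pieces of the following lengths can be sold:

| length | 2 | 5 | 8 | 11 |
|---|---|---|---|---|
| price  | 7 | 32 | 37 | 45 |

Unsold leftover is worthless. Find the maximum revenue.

Consider every possible first cut. best[k] is the best of p[i]+best[k−i] over all sellable i≤k.
best[1] = 0
best[2] = 7
best[3] = 7
best[4] = 14  (first piece 2, then best[2]=7)
best[5] = 32
best[6] = 32
best[7] = 39  (first piece 2, then best[5]=32)
best[8] = 39
best[9] = 46  (first piece 2, then best[7]=39)
best[10] = 64  (first piece 5, then best[5]=32)
best[11] = 64
One optimal cutting: pieces 5 + 5 with 1 yard of scrap → $64.

64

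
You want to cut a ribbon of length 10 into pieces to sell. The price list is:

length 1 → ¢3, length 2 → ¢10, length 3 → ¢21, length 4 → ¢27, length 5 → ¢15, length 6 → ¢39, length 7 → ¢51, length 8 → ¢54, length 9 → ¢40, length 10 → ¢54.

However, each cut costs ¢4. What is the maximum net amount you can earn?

68

Let v[k] be the best obtainable value from length k. For each k, try every first piece i and keep the best of price[i] + v[k−i] minus the 4 cut fee when i<k.
v[1] = 3
v[2] = max(3+3-4, 10+0) = 10
v[3] = max(3+10-4, 10+3-4, 21+0) = 21
v[4] = max(3+21-4, 10+10-4, 21+3-4, 27+0) = 27
v[5] = max(3+27-4, 10+21-4, 21+10-4, 27+3-4, 15+0) = 27
v[6] = max(3+27-4, 10+27-4, 21+21-4, 27+10-4, 15+3-4, 39+0) = 39
v[7] = max(3+39-4, 10+27-4, 21+27-4, …, 39+3-4, 51+0) = 51
v[8] = max(3+51-4, 10+39-4, 21+27-4, …, 51+3-4, 54+0) = 54
v[9] = max(3+54-4, 10+51-4, 21+39-4, …, 54+3-4, 40+0) = 57
v[10] = max(3+57-4, 10+54-4, 21+51-4, …, 40+3-4, 54+0) = 68
One optimal plan: pieces 7 + 3 (1 cut) → ¢72 − ¢4 = ¢68.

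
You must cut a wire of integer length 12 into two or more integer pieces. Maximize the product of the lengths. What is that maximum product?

Let prod[k] be the best product for length k (with at least one cut). For each first piece i, the rest contributes max(k−i, prod[k−i]).
Small cases: prod[2]=1, prod[3]=2, prod[4]=4, prod[5]=6, prod[6]=9, prod[7]=12.
prod[8] = 2×max(6,9) = 2×9 = 18
prod[9] = 3×max(6,9) = 3×9 = 27
prod[10] = 2×max(8,18) = 2×18 = 36
prod[11] = 2×max(9,27) = 2×27 = 54
prod[12] = 3×max(9,27) = 3×27 = 81
One optimal split: 3 + 3 + 3 + 3; product 3×3×3×3 = 81.

81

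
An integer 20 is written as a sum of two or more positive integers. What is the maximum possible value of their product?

1458

Let m[k] be the best product for length k (with at least one cut). For each first piece i, the rest contributes max(k−i, m[k−i]).
m[2] = 1·max(1,0) = 1·1 = 1
m[3] = 1·max(2,1) = 1·2 = 2
m[4] = 2·max(2,1) = 2·2 = 4
m[5] = 2·max(3,2) = 2·3 = 6
m[6] = 3·max(3,2) = 3·3 = 9
m[7] = 2·max(5,6) = 2·6 = 12
m[8] = 2·max(6,9) = 2·9 = 18
m[9] = 3·max(6,9) = 3·9 = 27
m[10] = 2·max(8,18) = 2·18 = 36
m[11] = 2·max(9,27) = 2·27 = 54
m[12] = 3·max(9,27) = 3·27 = 81
m[13] = 2·max(11,54) = 2·54 = 108
m[14] = 2·max(12,81) = 2·81 = 162
m[15] = 3·max(12,81) = 3·81 = 243
m[16] = 2·max(14,162) = 2·162 = 324
m[17] = 2·max(15,243) = 2·243 = 486
m[18] = 3·max(15,243) = 3·243 = 729
m[19] = 2·max(17,486) = 2·486 = 972
m[20] = 2·max(18,729) = 2·729 = 1458
One optimal split: 3 + 3 + 3 + 3 + 3 + 3 + 2; product 3·3·3·3·3·3·2 = 1458.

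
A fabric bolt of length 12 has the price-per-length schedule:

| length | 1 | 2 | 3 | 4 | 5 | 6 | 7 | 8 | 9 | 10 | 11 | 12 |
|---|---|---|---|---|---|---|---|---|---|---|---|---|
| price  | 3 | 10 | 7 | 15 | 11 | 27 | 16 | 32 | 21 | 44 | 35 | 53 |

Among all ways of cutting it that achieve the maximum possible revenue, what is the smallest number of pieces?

6

Let r[k] be the best obtainable value from length k. For each k, try every first piece i and keep the best of price[i] + r[k−i].
r[1] = 3
r[2] = 10
r[3] = 13  (first piece 1, then r[2]=10)
r[4] = 20  (first piece 2, then r[2]=10)
r[5] = 23  (first piece 1, then r[4]=20)
r[6] = 30  (first piece 2, then r[4]=20)
r[7] = 33  (first piece 1, then r[6]=30)
r[8] = 40  (first piece 2, then r[6]=30)
r[9] = 43  (first piece 1, then r[8]=40)
r[10] = 50  (first piece 2, then r[8]=40)
r[11] = 53  (first piece 1, then r[10]=50)
r[12] = 60  (first piece 2, then r[10]=50)
Maximum revenue is $60.
Now minimize piece count subject to staying optimal: for each k, pieces[k] = 1 + min over i with p[i]+r[k−i]=r[k] of pieces[k−i].
pieces[9] = 5
pieces[10] = 5
pieces[11] = 6
pieces[12] = 6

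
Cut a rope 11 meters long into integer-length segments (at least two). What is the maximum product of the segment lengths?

Fill P[k] for k=2..11: at each k try every first piece i and multiply by the better of (k−i) uncut or P[k−i].
Small cases: P[2]=1, P[3]=2, P[4]=4, P[5]=6.
P[6] = 3*max(3,2) = 3*3 = 9
P[7] = 2*max(5,6) = 2*6 = 12
P[8] = 2*max(6,9) = 2*9 = 18
P[9] = 3*max(6,9) = 3*9 = 27
P[10] = 2*max(8,18) = 2*18 = 36
P[11] = 2*max(9,27) = 2*27 = 54
One optimal split: 3 + 3 + 3 + 2; product 3*3*3*2 = 54.

54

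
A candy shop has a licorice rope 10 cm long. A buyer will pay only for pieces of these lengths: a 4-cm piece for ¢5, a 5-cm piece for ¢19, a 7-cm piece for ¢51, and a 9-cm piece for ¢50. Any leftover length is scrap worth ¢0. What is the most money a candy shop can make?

51

Build r[k] bottom-up: r[k] = max over allowed piece i of (p[i] + r[k−i]).
r[1] = 0
r[2] = 0
r[3] = 0
r[4] = 5
r[5] = 19
r[6] = 19
r[7] = 51
r[8] = 51
r[9] = 51
r[10] = 51
One optimal cutting: pieces 7 with 3 cm of scrap → ¢51.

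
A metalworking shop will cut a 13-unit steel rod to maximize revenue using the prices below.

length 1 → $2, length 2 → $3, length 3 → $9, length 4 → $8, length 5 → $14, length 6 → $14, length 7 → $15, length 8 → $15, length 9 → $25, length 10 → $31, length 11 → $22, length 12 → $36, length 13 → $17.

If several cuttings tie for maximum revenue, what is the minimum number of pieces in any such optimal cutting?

Let r[k] be the best obtainable value from length k. For each k, try every first piece i and keep the best of price[i] + r[k−i].
r[1] = 2
r[2] = 4  (first piece 1, then r[1]=2)
r[3] = 9
r[4] = 11  (first piece 1, then r[3]=9)
r[5] = 14
r[6] = 18  (first piece 3, then r[3]=9)
r[7] = 20  (first piece 1, then r[6]=18)
r[8] = 23  (first piece 3, then r[5]=14)
r[9] = 27  (first piece 3, then r[6]=18)
r[10] = 31
r[11] = 33  (first piece 1, then r[10]=31)
r[12] = 36  (first piece 3, then r[9]=27)
r[13] = 40  (first piece 3, then r[10]=31)
Maximum revenue is $40.
Now minimize piece count subject to staying optimal: for each k, pieces[k] = 1 + min over i with p[i]+r[k−i]=r[k] of pieces[k−i].
pieces[10] = 1
pieces[11] = 2
pieces[12] = 1
pieces[13] = 2

2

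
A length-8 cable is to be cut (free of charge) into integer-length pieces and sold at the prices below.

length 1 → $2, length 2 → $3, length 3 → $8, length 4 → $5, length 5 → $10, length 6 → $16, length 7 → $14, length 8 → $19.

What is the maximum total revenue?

20

Build r[k] bottom-up: r[k] = max over allowed piece i of (p[i] + r[k−i]).
r[1] = 2
r[2] = 4  (first piece 1, then r[1]=2)
r[3] = 8
r[4] = 10  (first piece 1, then r[3]=8)
r[5] = 12  (first piece 1, then r[4]=10)
r[6] = 16  (first piece 3, then r[3]=8)
r[7] = 18  (first piece 1, then r[6]=16)
r[8] = 20  (first piece 1, then r[7]=18)
One optimal cutting: 3 + 3 + 1 + 1 → $8 + $8 + $2 + $2 = $20.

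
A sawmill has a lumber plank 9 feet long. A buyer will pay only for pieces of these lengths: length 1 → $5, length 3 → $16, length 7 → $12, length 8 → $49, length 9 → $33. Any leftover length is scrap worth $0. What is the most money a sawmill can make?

Consider every possible first cut. f[k] is the best of p[i]+f[k−i] over all sellable i≤k.
f[1] = 5
f[2] = 10  (first piece 1, then f[1]=5)
f[3] = 16
f[4] = 21  (first piece 1, then f[3]=16)
f[5] = 26  (first piece 1, then f[4]=21)
f[6] = 32  (first piece 3, then f[3]=16)
f[7] = 37  (first piece 1, then f[6]=32)
f[8] = 49
f[9] = 54  (first piece 1, then f[8]=49)
One optimal cutting: 8 + 1 → $54.

54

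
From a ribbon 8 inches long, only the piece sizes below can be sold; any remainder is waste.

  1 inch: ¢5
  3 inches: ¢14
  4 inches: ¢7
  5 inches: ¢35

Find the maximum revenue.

Let f[k] be the best obtainable value from length k. For each k, try every first piece i and keep the best of price[i] + f[k−i].
f[1] = 5
f[2] = 10  (first piece 1, then f[1]=5)
f[3] = 15  (first piece 1, then f[2]=10)
f[4] = 20  (first piece 1, then f[3]=15)
f[5] = 35
f[6] = 40  (first piece 1, then f[5]=35)
f[7] = 45  (first piece 1, then f[6]=40)
f[8] = 50  (first piece 1, then f[7]=45)
One optimal cutting: 5 + 1 + 1 + 1 → ¢50.

50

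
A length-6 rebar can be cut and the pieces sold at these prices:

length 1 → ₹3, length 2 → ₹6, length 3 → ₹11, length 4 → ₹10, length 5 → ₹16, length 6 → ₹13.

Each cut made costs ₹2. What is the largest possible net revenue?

Let r[k] be the best obtainable value from length k. For each k, try every first piece i and keep the best of price[i] + r[k−i] minus the 2 cut fee when i<k.
r[1] = 3
r[2] = 6
r[3] = 11
r[4] = 12  (first piece 1, then r[3]=11)
r[5] = 16
r[6] = 20  (first piece 3, then r[3]=11)
One optimal plan: pieces 3 + 3 (1 cut) → ₹22 − ₹2 = ₹20.

20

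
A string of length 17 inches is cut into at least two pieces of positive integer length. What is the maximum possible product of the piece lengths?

Let prod[k] be the best product for length k (with at least one cut). For each first piece i, the rest contributes max(k−i, prod[k−i]).
Small cases: prod[2]=1, prod[3]=2, prod[4]=4, prod[5]=6, prod[6]=9, prod[7]=12, prod[8]=18, prod[9]=27, prod[10]=36, prod[11]=54.
prod[12] = 3·max(9,27) = 3·27 = 81
prod[13] = 2·max(11,54) = 2·54 = 108
prod[14] = 2·max(12,81) = 2·81 = 162
prod[15] = 3·max(12,81) = 3·81 = 243
prod[16] = 2·max(14,162) = 2·162 = 324
prod[17] = 2·max(15,243) = 2·243 = 486
One optimal split: 3 + 3 + 3 + 3 + 3 + 2; product 3·3·3·3·3·2 = 486.

486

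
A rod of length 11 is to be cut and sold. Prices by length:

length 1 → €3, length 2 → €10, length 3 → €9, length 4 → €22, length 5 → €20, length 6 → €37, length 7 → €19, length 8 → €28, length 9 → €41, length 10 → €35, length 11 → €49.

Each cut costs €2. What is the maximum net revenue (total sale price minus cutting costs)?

Consider every possible first cut. net[k] is the best of p[i]+net[k−i] over all sellable i≤k, charging 2 whenever i<k.
net[1] = 3
net[2] = 10
net[3] = 11  (first piece 1, then net[2]=10)
net[4] = 22
net[5] = 23  (first piece 1, then net[4]=22)
net[6] = 37
net[7] = 38  (first piece 1, then net[6]=37)
net[8] = 45  (first piece 2, then net[6]=37)
net[9] = 46  (first piece 1, then net[8]=45)
net[10] = 57  (first piece 4, then net[6]=37)
net[11] = 58  (first piece 1, then net[10]=57)
One optimal plan: pieces 6 + 4 + 1 (2 cuts) → €62 − €4 = €58.

58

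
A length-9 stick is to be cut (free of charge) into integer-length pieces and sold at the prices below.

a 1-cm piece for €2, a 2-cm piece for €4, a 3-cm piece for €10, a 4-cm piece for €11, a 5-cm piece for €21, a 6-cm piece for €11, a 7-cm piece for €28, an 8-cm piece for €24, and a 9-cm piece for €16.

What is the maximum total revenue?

33

Build best[k] bottom-up: best[k] = max over allowed piece i of (p[i] + best[k−i]).
best[1] = 2
best[2] = max(2+2, 4+0) = 4
best[3] = max(2+4, 4+2, 10+0) = 10
best[4] = max(2+10, 4+4, 10+2, 11+0) = 12
best[5] = max(2+12, 4+10, 10+4, 11+2, 21+0) = 21
best[6] = max(2+21, 4+12, 10+10, 11+4, 21+2, 11+0) = 23
best[7] = max(2+23, 4+21, 10+12, …, 11+2, 28+0) = 28
best[8] = max(2+28, 4+23, 10+21, …, 28+2, 24+0) = 31
best[9] = max(2+31, 4+28, 10+23, …, 24+2, 16+0) = 33
One optimal cutting: 5 + 3 + 1 → €21 + €10 + €2 = €33.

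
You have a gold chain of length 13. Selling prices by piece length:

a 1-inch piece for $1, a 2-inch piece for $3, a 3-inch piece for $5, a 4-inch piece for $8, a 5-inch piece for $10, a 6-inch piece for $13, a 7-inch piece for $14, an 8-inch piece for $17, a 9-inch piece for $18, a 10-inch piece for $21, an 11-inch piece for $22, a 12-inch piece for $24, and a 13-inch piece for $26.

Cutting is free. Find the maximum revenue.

27

Consider every possible first cut. r[k] is the best of p[i]+r[k−i] over all sellable i≤k.
r[1] = 1
r[2] = max(1+1, 3+0) = 3
r[3] = max(1+3, 3+1, 5+0) = 5
r[4] = max(1+5, 3+3, 5+1, 8+0) = 8
r[5] = max(1+8, 3+5, 5+3, 8+1, 10+0) = 10
r[6] = max(1+10, 3+8, 5+5, 8+3, 10+1, 13+0) = 13
r[7] = max(1+13, 3+10, 5+8, …, 13+1, 14+0) = 14
r[8] = max(1+14, 3+13, 5+10, …, 14+1, 17+0) = 17
r[9] = max(1+17, 3+14, 5+13, …, 17+1, 18+0) = 18
r[10] = max(1+18, 3+17, 5+14, …, 18+1, 21+0) = 21
r[11] = max(1+21, 3+18, 5+17, …, 21+1, 22+0) = 23
r[12] = max(1+23, 3+21, 5+18, …, 22+1, 24+0) = 26
r[13] = max(1+26, 3+23, 5+21, …, 24+1, 26+0) = 27
One optimal cutting: 6 + 6 + 1 → $13 + $13 + $1 = $27.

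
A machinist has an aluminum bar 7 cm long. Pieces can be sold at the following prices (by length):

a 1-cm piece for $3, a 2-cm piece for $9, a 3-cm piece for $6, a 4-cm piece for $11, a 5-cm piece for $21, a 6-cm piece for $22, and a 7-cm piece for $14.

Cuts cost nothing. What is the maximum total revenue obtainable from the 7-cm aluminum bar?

30

Build best[k] bottom-up: best[k] = max over allowed piece i of (p[i] + best[k−i]).
best[1] = 3
best[2] = 9
best[3] = 12  (first piece 1, then best[2]=9)
best[4] = 18  (first piece 2, then best[2]=9)
best[5] = 21  (first piece 1, then best[4]=18)
best[6] = 27  (first piece 2, then best[4]=18)
best[7] = 30  (first piece 1, then best[6]=27)
One optimal cutting: 2 + 2 + 2 + 1 → $9 + $9 + $9 + $3 = $30.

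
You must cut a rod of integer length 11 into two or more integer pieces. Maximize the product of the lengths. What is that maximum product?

54

Define g[k] = max over 1≤i<k of i · max(k−i, g[k−i]); the inner max lets the remainder stay uncut if that's better.
g[2] = 1·max(1,0) = 1·1 = 1
g[3] = 1·max(2,1) = 1·2 = 2
g[4] = 2·max(2,1) = 2·2 = 4
g[5] = 2·max(3,2) = 2·3 = 6
g[6] = 3·max(3,2) = 3·3 = 9
g[7] = 2·max(5,6) = 2·6 = 12
g[8] = 2·max(6,9) = 2·9 = 18
g[9] = 3·max(6,9) = 3·9 = 27
g[10] = 2·max(8,18) = 2·18 = 36
g[11] = 2·max(9,27) = 2·27 = 54
One optimal split: 3 + 3 + 3 + 2; product 3·3·3·2 = 54.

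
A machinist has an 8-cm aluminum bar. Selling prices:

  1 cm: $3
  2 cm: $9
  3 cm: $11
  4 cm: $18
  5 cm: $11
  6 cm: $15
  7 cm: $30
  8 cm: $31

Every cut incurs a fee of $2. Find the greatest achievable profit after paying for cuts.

34

Consider every possible first cut. net[k] is the best of p[i]+net[k−i] over all sellable i≤k, charging 2 whenever i<k.
net[1] = 3
net[2] = max(3+3-2, 9+0) = 9
net[3] = max(3+9-2, 9+3-2, 11+0) = 11
net[4] = max(3+11-2, 9+9-2, 11+3-2, 18+0) = 18
net[5] = max(3+18-2, 9+11-2, 11+9-2, 18+3-2, 11+0) = 19
net[6] = max(3+19-2, 9+18-2, 11+11-2, 18+9-2, 11+3-2, 15+0) = 25
net[7] = max(3+25-2, 9+19-2, 11+18-2, …, 15+3-2, 30+0) = 30
net[8] = max(3+30-2, 9+25-2, 11+19-2, …, 30+3-2, 31+0) = 34
One optimal plan: pieces 4 + 4 (1 cut) → $36 − $2 = $34.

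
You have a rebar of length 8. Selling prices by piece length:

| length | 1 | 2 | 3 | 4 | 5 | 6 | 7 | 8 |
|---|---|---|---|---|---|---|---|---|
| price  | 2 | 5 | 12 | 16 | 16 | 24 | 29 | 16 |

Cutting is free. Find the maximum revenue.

32

Consider every possible first cut. r[k] is the best of p[i]+r[k−i] over all sellable i≤k.
r[1] = 2
r[2] = 5
r[3] = 12
r[4] = 16
r[5] = 18  (first piece 1, then r[4]=16)
r[6] = 24  (first piece 3, then r[3]=12)
r[7] = 29
r[8] = 32  (first piece 4, then r[4]=16)
One optimal cutting: 4 + 4 → ₹16 + ₹16 = ₹32.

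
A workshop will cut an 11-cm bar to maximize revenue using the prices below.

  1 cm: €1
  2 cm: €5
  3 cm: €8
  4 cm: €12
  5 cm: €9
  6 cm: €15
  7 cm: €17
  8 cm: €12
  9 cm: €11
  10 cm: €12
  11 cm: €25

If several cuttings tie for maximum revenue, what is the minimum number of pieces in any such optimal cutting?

3

Consider every possible first cut. r[k] is the best of p[i]+r[k−i] over all sellable i≤k.
r[1] = 1
r[2] = 5
r[3] = 8
r[4] = 12
r[5] = 13  (first piece 1, then r[4]=12)
r[6] = 17  (first piece 2, then r[4]=12)
r[7] = 20  (first piece 3, then r[4]=12)
r[8] = 24  (first piece 4, then r[4]=12)
r[9] = 25  (first piece 1, then r[8]=24)
r[10] = 29  (first piece 2, then r[8]=24)
r[11] = 32  (first piece 3, then r[8]=24)
Maximum revenue is €32.
Now minimize piece count subject to staying optimal: for each k, pieces[k] = 1 + min over i with p[i]+r[k−i]=r[k] of pieces[k−i].
pieces[8] = 2
pieces[9] = 3
pieces[10] = 3
pieces[11] = 3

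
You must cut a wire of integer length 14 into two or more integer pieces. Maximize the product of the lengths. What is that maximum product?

Let prod[k] be the best product for length k (with at least one cut). For each first piece i, the rest contributes max(k−i, prod[k−i]).
prod[2] = 1·max(1,0) = 1·1 = 1
prod[3] = 1·max(2,1) = 1·2 = 2
prod[4] = 2·max(2,1) = 2·2 = 4
prod[5] = 2·max(3,2) = 2·3 = 6
prod[6] = 3·max(3,2) = 3·3 = 9
prod[7] = 2·max(5,6) = 2·6 = 12
prod[8] = 2·max(6,9) = 2·9 = 18
prod[9] = 3·max(6,9) = 3·9 = 27
prod[10] = 2·max(8,18) = 2·18 = 36
prod[11] = 2·max(9,27) = 2·27 = 54
prod[12] = 3·max(9,27) = 3·27 = 81
prod[13] = 2·max(11,54) = 2·54 = 108
prod[14] = 2·max(12,81) = 2·81 = 162
One optimal split: 3 + 3 + 3 + 3 + 2; product 3·3·3·3·2 = 162.

162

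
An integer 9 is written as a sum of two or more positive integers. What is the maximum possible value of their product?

Fill m[k] for k=2..9: at each k try every first piece i and multiply by the better of (k−i) uncut or m[k−i].
m[2] = 1·max(1,0) = 1·1 = 1
m[3] = 1·max(2,1) = 1·2 = 2
m[4] = 2·max(2,1) = 2·2 = 4
m[5] = 2·max(3,2) = 2·3 = 6
m[6] = 3·max(3,2) = 3·3 = 9
m[7] = 2·max(5,6) = 2·6 = 12
m[8] = 2·max(6,9) = 2·9 = 18
m[9] = 3·max(6,9) = 3·9 = 27
One optimal split: 3 + 3 + 3; product 3·3·3 = 27.

27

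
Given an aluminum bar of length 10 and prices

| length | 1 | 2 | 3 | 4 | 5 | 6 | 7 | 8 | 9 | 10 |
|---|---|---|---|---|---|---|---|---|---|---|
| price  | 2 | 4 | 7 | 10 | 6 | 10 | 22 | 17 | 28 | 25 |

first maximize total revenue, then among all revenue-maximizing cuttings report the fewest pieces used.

2

Build r[k] bottom-up: r[k] = max over allowed piece i of (p[i] + r[k−i]).
r[1] = 2
r[2] = 4  (first piece 1, then r[1]=2)
r[3] = 7
r[4] = 10
r[5] = 12  (first piece 1, then r[4]=10)
r[6] = 14  (first piece 1, then r[5]=12)
r[7] = 22
r[8] = 24  (first piece 1, then r[7]=22)
r[9] = 28
r[10] = 30  (first piece 1, then r[9]=28)
Maximum revenue is $30.
Now minimize piece count subject to staying optimal: for each k, pieces[k] = 1 + min over i with p[i]+r[k−i]=r[k] of pieces[k−i].
pieces[7] = 1
pieces[8] = 2
pieces[9] = 1
pieces[10] = 2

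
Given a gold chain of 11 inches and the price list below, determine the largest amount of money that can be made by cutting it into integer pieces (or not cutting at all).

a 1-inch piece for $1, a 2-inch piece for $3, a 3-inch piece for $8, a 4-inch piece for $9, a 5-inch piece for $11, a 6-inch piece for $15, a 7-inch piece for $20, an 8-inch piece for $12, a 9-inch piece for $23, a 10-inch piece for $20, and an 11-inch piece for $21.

Build best[k] bottom-up: best[k] = max over allowed piece i of (p[i] + best[k−i]).
best[1] = 1
best[2] = max(1+1, 3+0) = 3
best[3] = max(1+3, 3+1, 8+0) = 8
best[4] = max(1+8, 3+3, 8+1, 9+0) = 9
best[5] = max(1+9, 3+8, 8+3, 9+1, 11+0) = 11
best[6] = max(1+11, 3+9, 8+8, 9+3, 11+1, 15+0) = 16
best[7] = max(1+16, 3+11, 8+9, …, 15+1, 20+0) = 20
best[8] = max(1+20, 3+16, 8+11, …, 20+1, 12+0) = 21
best[9] = max(1+21, 3+20, 8+16, …, 12+1, 23+0) = 24
best[10] = max(1+24, 3+21, 8+20, …, 23+1, 20+0) = 28
best[11] = max(1+28, 3+24, 8+21, …, 20+1, 21+0) = 29
One optimal cutting: 7 + 3 + 1 → $20 + $8 + $1 = $29.

29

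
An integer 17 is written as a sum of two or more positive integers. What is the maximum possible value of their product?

Fill g[k] for k=2..17: at each k try every first piece i and multiply by the better of (k−i) uncut or g[k−i].
Small cases: g[2]=1, g[3]=2, g[4]=4, g[5]=6, g[6]=9, g[7]=12, g[8]=18, g[9]=27, g[10]=36, g[11]=54.
g[12] = max(1*54, 2*36, 3*27, …, 10*2, 11*1) = 81
g[13] = max(1*81, 2*54, 3*36, …, 11*2, 12*1) = 108
g[14] = max(1*108, 2*81, 3*54, …, 12*2, 13*1) = 162
g[15] = max(1*162, 2*108, 3*81, …, 13*2, 14*1) = 243
g[16] = max(1*243, 2*162, 3*108, …, 14*2, 15*1) = 324
g[17] = max(1*324, 2*243, 3*162, …, 15*2, 16*1) = 486
One optimal split: 3 + 3 + 3 + 3 + 3 + 2; product 3*3*3*3*3*2 = 486.

486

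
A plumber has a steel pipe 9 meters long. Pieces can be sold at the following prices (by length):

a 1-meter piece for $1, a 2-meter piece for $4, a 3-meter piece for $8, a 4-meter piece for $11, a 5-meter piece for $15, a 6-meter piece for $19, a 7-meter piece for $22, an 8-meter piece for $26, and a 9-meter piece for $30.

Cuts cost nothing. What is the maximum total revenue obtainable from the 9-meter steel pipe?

30

Consider every possible first cut. r[k] is the best of p[i]+r[k−i] over all sellable i≤k.
r[1] = 1
r[2] = max(1+1, 4+0) = 4
r[3] = max(1+4, 4+1, 8+0) = 8
r[4] = max(1+8, 4+4, 8+1, 11+0) = 11
r[5] = max(1+11, 4+8, 8+4, 11+1, 15+0) = 15
r[6] = max(1+15, 4+11, 8+8, 11+4, 15+1, 19+0) = 19
r[7] = max(1+19, 4+15, 8+11, …, 19+1, 22+0) = 22
r[8] = max(1+22, 4+19, 8+15, …, 22+1, 26+0) = 26
r[9] = max(1+26, 4+22, 8+19, …, 26+1, 30+0) = 30
Best is to sell the whole 9-meter piece uncut for $30.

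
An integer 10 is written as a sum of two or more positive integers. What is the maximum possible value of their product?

36

Fill m[k] for k=2..10: at each k try every first piece i and multiply by the better of (k−i) uncut or m[k−i].
Small cases: m[2]=1, m[3]=2.
m[4] = 2×max(2,1) = 2×2 = 4
m[5] = 2×max(3,2) = 2×3 = 6
m[6] = 3×max(3,2) = 3×3 = 9
m[7] = 2×max(5,6) = 2×6 = 12
m[8] = 2×max(6,9) = 2×9 = 18
m[9] = 3×max(6,9) = 3×9 = 27
m[10] = 2×max(8,18) = 2×18 = 36
One optimal split: 3 + 3 + 2 + 2; product 3×3×2×2 = 36.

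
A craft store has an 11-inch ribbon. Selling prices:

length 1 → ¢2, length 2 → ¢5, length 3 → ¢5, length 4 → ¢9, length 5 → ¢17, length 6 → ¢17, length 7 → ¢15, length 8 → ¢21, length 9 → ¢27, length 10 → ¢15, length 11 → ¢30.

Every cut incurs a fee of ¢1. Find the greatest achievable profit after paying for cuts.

Let v[k] be the best obtainable value from length k. For each k, try every first piece i and keep the best of price[i] + v[k−i] minus the 1 cut fee when i<k.
v[1] = 2
v[2] = max(2+2-1, 5+0) = 5
v[3] = max(2+5-1, 5+2-1, 5+0) = 6
v[4] = max(2+6-1, 5+5-1, 5+2-1, 9+0) = 9
v[5] = max(2+9-1, 5+6-1, 5+5-1, 9+2-1, 17+0) = 17
v[6] = max(2+17-1, 5+9-1, 5+6-1, 9+5-1, 17+2-1, 17+0) = 18
v[7] = max(2+18-1, 5+17-1, 5+9-1, …, 17+2-1, 15+0) = 21
v[8] = max(2+21-1, 5+18-1, 5+17-1, …, 15+2-1, 21+0) = 22
v[9] = max(2+22-1, 5+21-1, 5+18-1, …, 21+2-1, 27+0) = 27
v[10] = max(2+27-1, 5+22-1, 5+21-1, …, 27+2-1, 15+0) = 33
v[11] = max(2+33-1, 5+27-1, 5+22-1, …, 15+2-1, 30+0) = 34
One optimal plan: pieces 5 + 5 + 1 (2 cuts) → ¢36 − ¢2 = ¢34.

34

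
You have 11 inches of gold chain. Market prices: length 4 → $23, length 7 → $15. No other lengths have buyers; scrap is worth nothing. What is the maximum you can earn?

46

Let best[k] be the best obtainable value from length k. For each k, try every first piece i and keep the best of price[i] + best[k−i].
best[1] = 0
best[2] = 0
best[3] = 0
best[4] = 23
best[5] = 23
best[6] = 23
best[7] = max(23+0, 15+0) = 23
best[8] = max(23+23, 15+0) = 46
best[9] = max(23+23, 15+0) = 46
best[10] = max(23+23, 15+0) = 46
best[11] = max(23+23, 15+23) = 46
One optimal cutting: pieces 4 + 4 with 3 inches of scrap → $46.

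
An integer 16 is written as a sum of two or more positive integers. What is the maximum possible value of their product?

324

Define g[k] = max over 1≤i<k of i · max(k−i, g[k−i]); the inner max lets the remainder stay uncut if that's better.
g[2] = 1·max(1,0) = 1·1 = 1
g[3] = max(1·2, 2·1) = 2
g[4] = max(1·3, 2·2, 3·1) = 4
g[5] = max(1·4, 2·3, 3·2, 4·1) = 6
g[6] = max(1·6, 2·4, 3·3, 4·2, 5·1) = 9
g[7] = max(1·9, 2·6, 3·4, 4·3, 5·2, 6·1) = 12
g[8] = max(1·12, 2·9, 3·6, …, 6·2, 7·1) = 18
g[9] = max(1·18, 2·12, 3·9, …, 7·2, 8·1) = 27
g[10] = max(1·27, 2·18, 3·12, …, 8·2, 9·1) = 36
g[11] = max(1·36, 2·27, 3·18, …, 9·2, 10·1) = 54
g[12] = max(1·54, 2·36, 3·27, …, 10·2, 11·1) = 81
g[13] = max(1·81, 2·54, 3·36, …, 11·2, 12·1) = 108
g[14] = max(1·108, 2·81, 3·54, …, 12·2, 13·1) = 162
g[15] = max(1·162, 2·108, 3·81, …, 13·2, 14·1) = 243
g[16] = max(1·243, 2·162, 3·108, …, 14·2, 15·1) = 324
One optimal split: 3 + 3 + 3 + 3 + 2 + 2; product 3·3·3·3·2·2 = 324.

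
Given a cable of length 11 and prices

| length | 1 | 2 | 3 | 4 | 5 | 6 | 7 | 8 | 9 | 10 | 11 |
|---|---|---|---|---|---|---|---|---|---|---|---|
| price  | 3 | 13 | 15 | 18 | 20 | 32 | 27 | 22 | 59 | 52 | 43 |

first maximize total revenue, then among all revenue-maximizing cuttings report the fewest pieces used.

2

Consider every possible first cut. r[k] is the best of p[i]+r[k−i] over all sellable i≤k.
r[1] = 3
r[2] = max(3+3, 13+0) = 13
r[3] = max(3+13, 13+3, 15+0) = 16
r[4] = max(3+16, 13+13, 15+3, 18+0) = 26
r[5] = max(3+26, 13+16, 15+13, 18+3, 20+0) = 29
r[6] = max(3+29, 13+26, 15+16, 18+13, 20+3, 32+0) = 39
r[7] = max(3+39, 13+29, 15+26, …, 32+3, 27+0) = 42
r[8] = max(3+42, 13+39, 15+29, …, 27+3, 22+0) = 52
r[9] = max(3+52, 13+42, 15+39, …, 22+3, 59+0) = 59
r[10] = max(3+59, 13+52, 15+42, …, 59+3, 52+0) = 65
r[11] = max(3+65, 13+59, 15+52, …, 52+3, 43+0) = 72
Maximum revenue is $72.
Now minimize piece count subject to staying optimal: for each k, pieces[k] = 1 + min over i with p[i]+r[k−i]=r[k] of pieces[k−i].
pieces[8] = 4
pieces[9] = 1
pieces[10] = 5
pieces[11] = 2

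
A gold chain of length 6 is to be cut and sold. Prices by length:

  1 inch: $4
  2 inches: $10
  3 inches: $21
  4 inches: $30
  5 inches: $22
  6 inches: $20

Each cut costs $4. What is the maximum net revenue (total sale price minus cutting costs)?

38

Build net[k] bottom-up: net[k] = max over allowed piece i of (p[i] + net[k−i]) − 4 per cut.
net[1] = 4
net[2] = 10
net[3] = 21
net[4] = 30
net[5] = 30  (first piece 1, then net[4]=30)
net[6] = 38  (first piece 3, then net[3]=21)
One optimal plan: pieces 3 + 3 (1 cut) → $42 − $4 = $38.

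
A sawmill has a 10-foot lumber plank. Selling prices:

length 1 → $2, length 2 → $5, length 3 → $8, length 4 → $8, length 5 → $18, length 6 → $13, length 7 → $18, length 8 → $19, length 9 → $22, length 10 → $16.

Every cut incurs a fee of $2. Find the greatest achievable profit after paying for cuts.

34

Build r[k] bottom-up: r[k] = max over allowed piece i of (p[i] + r[k−i]) − 2 per cut.
r[1] = 2
r[2] = max(2+2-2, 5+0) = 5
r[3] = max(2+5-2, 5+2-2, 8+0) = 8
r[4] = max(2+8-2, 5+5-2, 8+2-2, 8+0) = 8
r[5] = max(2+8-2, 5+8-2, 8+5-2, 8+2-2, 18+0) = 18
r[6] = max(2+18-2, 5+8-2, 8+8-2, 8+5-2, 18+2-2, 13+0) = 18
r[7] = max(2+18-2, 5+18-2, 8+8-2, …, 13+2-2, 18+0) = 21
r[8] = max(2+21-2, 5+18-2, 8+18-2, …, 18+2-2, 19+0) = 24
r[9] = max(2+24-2, 5+21-2, 8+18-2, …, 19+2-2, 22+0) = 24
r[10] = max(2+24-2, 5+24-2, 8+21-2, …, 22+2-2, 16+0) = 34
One optimal plan: pieces 5 + 5 (1 cut) → $36 − $2 = $34.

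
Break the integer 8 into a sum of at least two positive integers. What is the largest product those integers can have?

Define P[k] = max over 1≤i<k of i · max(k−i, P[k−i]); the inner max lets the remainder stay uncut if that's better.
P[2] = 1*max(1,0) = 1*1 = 1
P[3] = 1*max(2,1) = 1*2 = 2
P[4] = 2*max(2,1) = 2*2 = 4
P[5] = 2*max(3,2) = 2*3 = 6
P[6] = 3*max(3,2) = 3*3 = 9
P[7] = 2*max(5,6) = 2*6 = 12
P[8] = 2*max(6,9) = 2*9 = 18
One optimal split: 3 + 3 + 2; product 3*3*2 = 18.

18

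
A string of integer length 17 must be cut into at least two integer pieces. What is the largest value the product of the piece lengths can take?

Let f[k] be the best product for length k (with at least one cut). For each first piece i, the rest contributes max(k−i, f[k−i]).
f[2] = 1*max(1,0) = 1*1 = 1
f[3] = 1*max(2,1) = 1*2 = 2
f[4] = 2*max(2,1) = 2*2 = 4
f[5] = 2*max(3,2) = 2*3 = 6
f[6] = 3*max(3,2) = 3*3 = 9
f[7] = 2*max(5,6) = 2*6 = 12
f[8] = 2*max(6,9) = 2*9 = 18
f[9] = 3*max(6,9) = 3*9 = 27
f[10] = 2*max(8,18) = 2*18 = 36
f[11] = 2*max(9,27) = 2*27 = 54
f[12] = 3*max(9,27) = 3*27 = 81
f[13] = 2*max(11,54) = 2*54 = 108
f[14] = 2*max(12,81) = 2*81 = 162
f[15] = 3*max(12,81) = 3*81 = 243
f[16] = 2*max(14,162) = 2*162 = 324
f[17] = 2*max(15,243) = 2*243 = 486
One optimal split: 3 + 3 + 3 + 3 + 3 + 2; product 3*3*3*3*3*2 = 486.

486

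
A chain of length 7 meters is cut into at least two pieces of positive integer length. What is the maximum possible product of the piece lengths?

12

Let m[k] be the best product for length k (with at least one cut). For each first piece i, the rest contributes max(k−i, m[k−i]).
Small cases: m[2]=1.
m[3] = 1*max(2,1) = 1*2 = 2
m[4] = 2*max(2,1) = 2*2 = 4
m[5] = 2*max(3,2) = 2*3 = 6
m[6] = 3*max(3,2) = 3*3 = 9
m[7] = 2*max(5,6) = 2*6 = 12
One optimal split: 3 + 2 + 2; product 3*2*2 = 12.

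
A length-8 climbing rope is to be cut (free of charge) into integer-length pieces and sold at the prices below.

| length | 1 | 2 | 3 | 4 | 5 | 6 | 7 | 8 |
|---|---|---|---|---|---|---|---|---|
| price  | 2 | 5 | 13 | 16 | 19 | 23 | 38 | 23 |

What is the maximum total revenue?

Build R[k] bottom-up: R[k] = max over allowed piece i of (p[i] + R[k−i]).
R[1] = 2
R[2] = max(2+2, 5+0) = 5
R[3] = max(2+5, 5+2, 13+0) = 13
R[4] = max(2+13, 5+5, 13+2, 16+0) = 16
R[5] = max(2+16, 5+13, 13+5, 16+2, 19+0) = 19
R[6] = max(2+19, 5+16, 13+13, 16+5, 19+2, 23+0) = 26
R[7] = max(2+26, 5+19, 13+16, …, 23+2, 38+0) = 38
R[8] = max(2+38, 5+26, 13+19, …, 38+2, 23+0) = 40
One optimal cutting: 7 + 1 → €38 + €2 = €40.

40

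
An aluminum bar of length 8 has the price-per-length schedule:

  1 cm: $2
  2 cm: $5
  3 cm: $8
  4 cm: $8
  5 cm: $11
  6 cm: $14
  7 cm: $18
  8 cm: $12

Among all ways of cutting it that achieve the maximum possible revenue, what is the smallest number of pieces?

Consider every possible first cut. r[k] is the best of p[i]+r[k−i] over all sellable i≤k.
r[1] = 2
r[2] = max(2+2, 5+0) = 5
r[3] = max(2+5, 5+2, 8+0) = 8
r[4] = max(2+8, 5+5, 8+2, 8+0) = 10
r[5] = max(2+10, 5+8, 8+5, 8+2, 11+0) = 13
r[6] = max(2+13, 5+10, 8+8, 8+5, 11+2, 14+0) = 16
r[7] = max(2+16, 5+13, 8+10, …, 14+2, 18+0) = 18
r[8] = max(2+18, 5+16, 8+13, …, 18+2, 12+0) = 21
Maximum revenue is $21.
Now minimize piece count subject to staying optimal: for each k, pieces[k] = 1 + min over i with p[i]+r[k−i]=r[k] of pieces[k−i].
pieces[5] = 2
pieces[6] = 2
pieces[7] = 1
pieces[8] = 3

3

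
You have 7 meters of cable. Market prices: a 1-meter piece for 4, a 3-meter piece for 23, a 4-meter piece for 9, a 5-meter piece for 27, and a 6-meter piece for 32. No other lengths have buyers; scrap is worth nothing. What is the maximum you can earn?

Consider every possible first cut. f[k] is the best of p[i]+f[k−i] over all sellable i≤k.
f[1] = 4
f[2] = 8  (first piece 1, then f[1]=4)
f[3] = max(4+8, 23+0) = 23
f[4] = max(4+23, 23+4, 9+0) = 27
f[5] = max(4+27, 23+8, 9+4, 27+0) = 31
f[6] = max(4+31, 23+23, 9+8, 27+4, 32+0) = 46
f[7] = max(4+46, 23+27, 9+23, 27+8, 32+4) = 50
One optimal cutting: 3 + 3 + 1 → 50.

50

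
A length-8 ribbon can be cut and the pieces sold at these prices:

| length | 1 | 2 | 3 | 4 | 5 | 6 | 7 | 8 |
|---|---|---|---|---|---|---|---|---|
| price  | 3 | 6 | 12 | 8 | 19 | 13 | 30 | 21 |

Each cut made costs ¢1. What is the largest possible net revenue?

32

Consider every possible first cut. r[k] is the best of p[i]+r[k−i] over all sellable i≤k, charging 1 whenever i<k.
r[1] = 3
r[2] = max(3+3-1, 6+0) = 6
r[3] = max(3+6-1, 6+3-1, 12+0) = 12
r[4] = max(3+12-1, 6+6-1, 12+3-1, 8+0) = 14
r[5] = max(3+14-1, 6+12-1, 12+6-1, 8+3-1, 19+0) = 19
r[6] = max(3+19-1, 6+14-1, 12+12-1, 8+6-1, 19+3-1, 13+0) = 23
r[7] = max(3+23-1, 6+19-1, 12+14-1, …, 13+3-1, 30+0) = 30
r[8] = max(3+30-1, 6+23-1, 12+19-1, …, 30+3-1, 21+0) = 32
One optimal plan: pieces 7 + 1 (1 cut) → ¢33 − ¢1 = ¢32.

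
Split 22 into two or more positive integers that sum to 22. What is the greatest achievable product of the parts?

Let m[k] be the best product for length k (with at least one cut). For each first piece i, the rest contributes max(k−i, m[k−i]).
m[2] = 1*max(1,0) = 1*1 = 1
m[3] = 1*max(2,1) = 1*2 = 2
m[4] = 2*max(2,1) = 2*2 = 4
m[5] = 2*max(3,2) = 2*3 = 6
m[6] = 3*max(3,2) = 3*3 = 9
m[7] = 2*max(5,6) = 2*6 = 12
m[8] = 2*max(6,9) = 2*9 = 18
m[9] = 3*max(6,9) = 3*9 = 27
m[10] = 2*max(8,18) = 2*18 = 36
m[11] = 2*max(9,27) = 2*27 = 54
m[12] = 3*max(9,27) = 3*27 = 81
m[13] = 2*max(11,54) = 2*54 = 108
m[14] = 2*max(12,81) = 2*81 = 162
m[15] = 3*max(12,81) = 3*81 = 243
m[16] = 2*max(14,162) = 2*162 = 324
m[17] = 2*max(15,243) = 2*243 = 486
m[18] = 3*max(15,243) = 3*243 = 729
m[19] = 2*max(17,486) = 2*486 = 972
m[20] = 2*max(18,729) = 2*729 = 1458
m[21] = 3*max(18,729) = 3*729 = 2187
m[22] = 2*max(20,1458) = 2*1458 = 2916
One optimal split: 3 + 3 + 3 + 3 + 3 + 3 + 2 + 2; product 3*3*3*3*3*3*2*2 = 2916.

2916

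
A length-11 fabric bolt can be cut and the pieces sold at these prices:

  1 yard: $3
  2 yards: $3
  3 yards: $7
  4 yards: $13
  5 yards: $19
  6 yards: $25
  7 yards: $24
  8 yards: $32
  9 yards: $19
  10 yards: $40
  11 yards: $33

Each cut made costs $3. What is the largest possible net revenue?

41

Let r[k] be the best obtainable value from length k. For each k, try every first piece i and keep the best of price[i] + r[k−i] minus the 3 cut fee when i<k.
r[1] = 3
r[2] = 3  (first piece 1, then r[1]=3)
r[3] = 7
r[4] = 13
r[5] = 19
r[6] = 25
r[7] = 25  (first piece 1, then r[6]=25)
r[8] = 32
r[9] = 32  (first piece 1, then r[8]=32)
r[10] = 40
r[11] = 41  (first piece 5, then r[6]=25)
One optimal plan: pieces 6 + 5 (1 cut) → $44 − $3 = $41.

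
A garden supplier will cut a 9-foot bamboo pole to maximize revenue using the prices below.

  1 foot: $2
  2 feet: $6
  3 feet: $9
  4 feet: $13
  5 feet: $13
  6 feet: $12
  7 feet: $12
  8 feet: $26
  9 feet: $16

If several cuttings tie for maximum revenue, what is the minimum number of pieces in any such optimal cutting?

2

Let r[k] be the best obtainable value from length k. For each k, try every first piece i and keep the best of price[i] + r[k−i].
r[1] = 2
r[2] = 6
r[3] = 9
r[4] = 13
r[5] = 15  (first piece 1, then r[4]=13)
r[6] = 19  (first piece 2, then r[4]=13)
r[7] = 22  (first piece 3, then r[4]=13)
r[8] = 26  (first piece 4, then r[4]=13)
r[9] = 28  (first piece 1, then r[8]=26)
Maximum revenue is $28.
Now minimize piece count subject to staying optimal: for each k, pieces[k] = 1 + min over i with p[i]+r[k−i]=r[k] of pieces[k−i].
pieces[6] = 2
pieces[7] = 2
pieces[8] = 1
pieces[9] = 2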